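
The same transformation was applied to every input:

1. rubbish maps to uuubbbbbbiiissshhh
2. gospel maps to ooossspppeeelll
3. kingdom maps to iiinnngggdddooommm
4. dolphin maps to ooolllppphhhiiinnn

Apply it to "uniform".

nnniiifffooorrrmmm

The transformation: repeat every character 3 times, then delete the first 3 characters.
Starting from "uniform": after the first operation, "uuunnniiifffooorrrmmm"; after the second, "nnniiifffooorrrmmm".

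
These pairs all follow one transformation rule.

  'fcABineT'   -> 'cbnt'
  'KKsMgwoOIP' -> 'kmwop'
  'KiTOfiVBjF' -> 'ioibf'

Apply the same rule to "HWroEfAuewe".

The transformation: keep every other character starting from the second (positions 2nd, 4th, 6th, ...), then convert every letter to lowercase.
On "HWroEfAuewe" that produces "wofuw".

wofuw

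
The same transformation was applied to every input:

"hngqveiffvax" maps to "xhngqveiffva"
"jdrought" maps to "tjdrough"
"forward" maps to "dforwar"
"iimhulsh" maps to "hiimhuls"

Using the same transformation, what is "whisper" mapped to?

Rule — move the last character to the front.
Doing the same to "whisper": "rwhispe".

rwhispe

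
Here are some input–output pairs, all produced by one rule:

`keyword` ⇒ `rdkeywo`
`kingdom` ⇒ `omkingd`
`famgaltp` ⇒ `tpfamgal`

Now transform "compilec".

eccompil

What's happening: move the last 2 characters to the front (rotate right by 2).
Applying that to "compilec" gives "eccompil".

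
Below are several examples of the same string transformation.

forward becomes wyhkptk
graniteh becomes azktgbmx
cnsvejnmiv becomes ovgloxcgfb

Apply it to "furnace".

xynkgtv

The pattern: shift every letter 7 places backward in the alphabet (wrapping around), then move the last character to the front.
For "furnace", step one produces "ynkgtvx"; step two turns that into "xynkgtv".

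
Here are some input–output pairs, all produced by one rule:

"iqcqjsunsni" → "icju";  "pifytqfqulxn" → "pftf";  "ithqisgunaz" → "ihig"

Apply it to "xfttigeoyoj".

xtie

The pattern: keep every other character starting from the first (positions 1st, 3rd, 5th, ...), then keep only the first 4 characters.
Applying that to "xfttigeoyoj" gives "xtie".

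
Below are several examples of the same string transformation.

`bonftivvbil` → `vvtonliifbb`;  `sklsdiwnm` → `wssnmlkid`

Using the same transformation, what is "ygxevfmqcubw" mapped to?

yxwvuqmgfecb

The pattern: sort the characters into reverse alphabetical order.
So "ygxevfmqcubw" becomes "yxwvuqmgfecb".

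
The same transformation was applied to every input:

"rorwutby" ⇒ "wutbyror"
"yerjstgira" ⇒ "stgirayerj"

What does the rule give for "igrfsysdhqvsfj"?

sdhqvsfjigrfsy

Each output is the input with this applied: swap the front and back halves of the string, then move the last character to the front.
Starting from "igrfsysdhqvsfj": after the first operation, "dhqvsfjigrfsys"; after the second, "sdhqvsfjigrfsy".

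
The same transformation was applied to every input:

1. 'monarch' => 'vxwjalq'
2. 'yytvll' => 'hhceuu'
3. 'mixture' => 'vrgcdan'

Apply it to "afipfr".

joryoa

Each output is the input with this applied: shift every letter 9 places forward in the alphabet (wrapping around).
On "afipfr" that produces "joryoa".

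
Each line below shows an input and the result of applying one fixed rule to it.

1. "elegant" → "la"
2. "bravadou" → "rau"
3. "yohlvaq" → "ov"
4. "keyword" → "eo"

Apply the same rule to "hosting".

oi

What's happening: keep one character in every 3, starting at position 2 (positions 2nd, 5th, 8th, ...).
For "hosting" the result is "oi".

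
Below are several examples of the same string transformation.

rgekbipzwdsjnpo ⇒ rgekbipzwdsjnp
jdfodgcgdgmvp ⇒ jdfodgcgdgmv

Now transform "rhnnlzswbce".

rhnnlzswbc

Each output is the input with this applied: delete the last character.
Doing the same to "rhnnlzswbce": "rhnnlzswbc".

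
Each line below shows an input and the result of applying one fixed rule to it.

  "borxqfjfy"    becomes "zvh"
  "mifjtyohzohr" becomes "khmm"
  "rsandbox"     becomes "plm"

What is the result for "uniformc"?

sdk

The pattern: keep one character in every 3, starting at position 1 (positions 1st, 4th, 7th, ...), then shift every letter 2 places backward in the alphabet (wrapping around).
On "uniformc": the first step gives "ufm", and the second then gives "sdk".
(Check on "mifjtyohzohr": → "mjoo" → "khmm" ✓)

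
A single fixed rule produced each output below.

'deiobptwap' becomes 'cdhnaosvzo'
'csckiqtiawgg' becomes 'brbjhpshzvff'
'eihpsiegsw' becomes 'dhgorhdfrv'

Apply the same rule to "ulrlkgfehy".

Rule — shift every letter 1 place backward in the alphabet (wrapping around).
For "ulrlkgfehy" the result is "tkqkjfedgx".

tkqkjfedgx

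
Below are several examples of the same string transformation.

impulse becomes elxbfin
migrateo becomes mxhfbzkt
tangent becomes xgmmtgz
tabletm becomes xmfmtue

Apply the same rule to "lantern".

Each output is the input with this applied: shift every letter 7 places backward in the alphabet (wrapping around), then move the last 3 characters to the front (rotate right by 3).
On "lantern": the first step gives "etgmxkg", and the second then gives "xkgetgm".

xkgetgm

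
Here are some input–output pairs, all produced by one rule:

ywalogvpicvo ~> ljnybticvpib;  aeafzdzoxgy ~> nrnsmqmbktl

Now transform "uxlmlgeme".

Rule — shift every letter 13 places forward in the alphabet (wrapping around) — i.e. ROT13.
Doing the same to "uxlmlgeme": "hkyzytrzr".

hkyzytrzr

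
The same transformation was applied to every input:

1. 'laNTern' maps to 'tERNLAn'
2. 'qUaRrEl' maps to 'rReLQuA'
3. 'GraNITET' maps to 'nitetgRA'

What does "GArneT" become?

NEtgaR

The rule is to move the first 3 characters to the end (rotate left by 3), then flip the case of every letter.
On "GArneT": the first step gives "neTGAr", and the second then gives "NEtgaR".
(Check on "GraNITET": → "NITETGra" → "nitetgRA" ✓)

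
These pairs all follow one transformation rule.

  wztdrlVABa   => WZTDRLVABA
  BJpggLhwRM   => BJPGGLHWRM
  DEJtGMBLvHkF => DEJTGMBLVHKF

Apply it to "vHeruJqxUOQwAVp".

The pattern: convert every letter to uppercase.
"vHeruJqxUOQwAVp" → "VHERUJQXUOQWAVP".

VHERUJQXUOQWAVP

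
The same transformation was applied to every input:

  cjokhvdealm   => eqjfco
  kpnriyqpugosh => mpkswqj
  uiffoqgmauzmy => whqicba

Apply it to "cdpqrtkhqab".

ertmsd

Each output is the input with this applied: shift every letter 2 places forward in the alphabet (wrapping around), then keep every other character starting from the first (positions 1st, 3rd, 5th, ...).
"cdpqrtkhqab" → "efrstvmjscd" → "ertmsd".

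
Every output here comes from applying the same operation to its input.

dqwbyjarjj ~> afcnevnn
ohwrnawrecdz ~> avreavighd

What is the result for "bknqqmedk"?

The pattern: shift every letter 4 places forward in the alphabet (wrapping around), then delete the first 2 characters.
"bknqqmedk" → "foruuqiho" → "ruuqiho".

ruuqiho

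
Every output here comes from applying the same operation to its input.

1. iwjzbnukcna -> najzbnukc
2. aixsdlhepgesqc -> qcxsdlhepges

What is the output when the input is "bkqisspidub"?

ubqisspid

The pattern: delete the first 2 characters, then move the last 2 characters to the front (rotate right by 2).
On "bkqisspidub": the first step gives "qisspidub", and the second then gives "ubqisspid".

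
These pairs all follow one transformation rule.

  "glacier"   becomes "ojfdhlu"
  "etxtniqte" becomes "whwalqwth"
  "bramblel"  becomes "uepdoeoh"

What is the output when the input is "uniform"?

qxilurp

Each output is the input with this applied: swap each adjacent pair of characters (1↔2, 3↔4, ...), then shift every letter 3 places forward in the alphabet (wrapping around).
Starting from "uniform": after the first operation, "nufirom"; after the second, "qxilurp".
(Check on "glacier": → "lgcaeir" → "ojfdhlu" ✓)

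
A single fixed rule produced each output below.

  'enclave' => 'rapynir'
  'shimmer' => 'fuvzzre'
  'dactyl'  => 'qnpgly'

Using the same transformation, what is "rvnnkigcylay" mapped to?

The pattern: shift every letter 13 places forward in the alphabet (wrapping around) — i.e. ROT13.
So "rvnnkigcylay" becomes "eiaaxvtplynl".

eiaaxvtplynl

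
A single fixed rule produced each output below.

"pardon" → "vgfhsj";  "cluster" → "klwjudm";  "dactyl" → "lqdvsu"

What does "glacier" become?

What's happening: move the first 3 characters to the end (rotate left by 3), then shift every letter 8 places backward in the alphabet (wrapping around).
"glacier" → "ciergla" → "uawjyds".

uawjyds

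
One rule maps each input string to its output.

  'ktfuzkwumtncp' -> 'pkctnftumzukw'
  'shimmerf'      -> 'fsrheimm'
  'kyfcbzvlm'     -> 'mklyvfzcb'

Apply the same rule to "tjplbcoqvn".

In each case the input is transformed by: take characters alternately from the front and the back (1st, last, 2nd, 2nd-last, ...), then swap each adjacent pair of characters (1↔2, 3↔4, ...).
On "tjplbcoqvn": the first step gives "tnjvpqlobc", and the second then gives "ntvjqpolcb".

ntvjqpolcb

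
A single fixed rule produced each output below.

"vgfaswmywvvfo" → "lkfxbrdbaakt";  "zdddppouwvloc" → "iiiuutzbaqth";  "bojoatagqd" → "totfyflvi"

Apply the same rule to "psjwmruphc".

Each output is the input with this applied: shift every letter 5 places forward in the alphabet (wrapping around), then delete the first character.
On "psjwmruphc": the first step gives "uxobrwzumh", and the second then gives "xobrwzumh".

xobrwzumh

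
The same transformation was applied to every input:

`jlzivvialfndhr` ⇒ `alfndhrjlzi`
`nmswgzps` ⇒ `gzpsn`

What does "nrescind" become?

What's happening: swap the front and back halves of the string, then delete the last 3 characters.
Starting from "nrescind": after the first operation, "cindnres"; after the second, "cindn".
(Check on "jlzivvialfndhr": → "alfndhrjlzivvi" → "alfndhrjlzi" ✓)

cindn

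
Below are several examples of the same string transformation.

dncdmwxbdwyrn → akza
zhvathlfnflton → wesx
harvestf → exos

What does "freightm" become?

cobf

Each output is the input with this applied: shift every letter 3 places backward in the alphabet (wrapping around), then keep only the first 4 characters.
Starting from "freightm": after the first operation, "cobfdeqj"; after the second, "cobf".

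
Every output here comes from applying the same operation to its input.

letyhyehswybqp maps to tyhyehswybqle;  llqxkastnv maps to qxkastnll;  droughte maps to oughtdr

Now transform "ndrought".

In each case the input is transformed by: delete the last character, then move the first 2 characters to the end (rotate left by 2).
Working it through for "ndrought": intermediate "ndrough", final "roughnd".

roughnd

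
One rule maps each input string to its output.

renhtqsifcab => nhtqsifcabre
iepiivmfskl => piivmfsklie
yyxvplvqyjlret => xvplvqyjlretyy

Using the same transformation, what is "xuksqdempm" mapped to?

ksqdempmxu

Looking at the pairs, the operation is to move the first 2 characters to the end (rotate left by 2).
"xuksqdempm" → "ksqdempmxu".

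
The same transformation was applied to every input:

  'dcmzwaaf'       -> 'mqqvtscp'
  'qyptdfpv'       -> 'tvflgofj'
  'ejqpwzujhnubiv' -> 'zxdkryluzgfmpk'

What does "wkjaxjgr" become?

nzwhmazq

Each output is the input with this applied: shift every letter 10 places backward in the alphabet (wrapping around), then swap the front and back halves of the string.
Applying both steps to "wkjaxjgr": "mazqnzwh", then "nzwhmazq".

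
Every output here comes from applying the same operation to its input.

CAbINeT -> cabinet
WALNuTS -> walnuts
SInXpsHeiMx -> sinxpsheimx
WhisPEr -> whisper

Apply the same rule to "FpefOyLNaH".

fpefoylnah

The transformation: convert every letter to lowercase.
Doing the same to "FpefOyLNaH": "fpefoylnah".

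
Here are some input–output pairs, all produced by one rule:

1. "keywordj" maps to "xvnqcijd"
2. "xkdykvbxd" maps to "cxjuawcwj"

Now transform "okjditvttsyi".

ichsussrxhnj

The transformation: move the first 2 characters to the end (rotate left by 2), then shift every letter 1 place backward in the alphabet (wrapping around).
On "okjditvttsyi": the first step gives "jditvttsyiok", and the second then gives "ichsussrxhnj".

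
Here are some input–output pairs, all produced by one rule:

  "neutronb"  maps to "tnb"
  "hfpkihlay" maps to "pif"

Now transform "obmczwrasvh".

Rule — sort the characters into reverse alphabetical order, then keep one character in every 3, starting at position 2 (positions 2nd, 5th, 8th, ...).
For "obmczwrasvh", step one produces "zwvsromhcba"; step two turns that into "wrha".
(Check on "neutronb": → "utronneb" → "tnb" ✓)

wrha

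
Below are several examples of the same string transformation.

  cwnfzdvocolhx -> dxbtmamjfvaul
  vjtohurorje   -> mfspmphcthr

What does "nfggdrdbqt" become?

The rule is to shift every letter 2 places backward in the alphabet (wrapping around), then move the first 3 characters to the end (rotate left by 3).
Applying both steps to "nfggdrdbqt": "ldeebpbzor", then "ebpbzorlde".
(Check on "cwnfzdvocolhx": → "auldxbtmamjfv" → "dxbtmamjfvaul" ✓)

ebpbzorlde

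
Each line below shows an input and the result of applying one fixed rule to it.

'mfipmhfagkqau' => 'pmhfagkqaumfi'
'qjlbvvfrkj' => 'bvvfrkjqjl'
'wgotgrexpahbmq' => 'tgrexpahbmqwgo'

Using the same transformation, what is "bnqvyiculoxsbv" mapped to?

In each case the input is transformed by: move the first 3 characters to the end (rotate left by 3).
For "bnqvyiculoxsbv" the result is "vyiculoxsbvbnq".

vyiculoxsbvbnq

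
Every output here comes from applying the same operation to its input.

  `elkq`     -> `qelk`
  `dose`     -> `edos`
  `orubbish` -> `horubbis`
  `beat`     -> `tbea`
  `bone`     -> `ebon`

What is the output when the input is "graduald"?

The rule is to move the last character to the front.
For "graduald" the result is "dgradual".

dgradual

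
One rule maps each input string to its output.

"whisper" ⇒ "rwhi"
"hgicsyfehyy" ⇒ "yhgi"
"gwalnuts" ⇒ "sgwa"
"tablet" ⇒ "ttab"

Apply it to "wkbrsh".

In each case the input is transformed by: move the last character to the front, then keep only the first 4 characters.
On "wkbrsh": the first step gives "hwkbrs", and the second then gives "hwkb".

hwkb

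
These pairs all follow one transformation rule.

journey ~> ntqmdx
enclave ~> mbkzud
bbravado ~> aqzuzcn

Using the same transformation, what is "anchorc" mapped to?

Rule — shift every letter 1 place backward in the alphabet (wrapping around), then delete the first character.
Working it through for "anchorc": intermediate "zmbgnqb", final "mbgnqb".

mbgnqb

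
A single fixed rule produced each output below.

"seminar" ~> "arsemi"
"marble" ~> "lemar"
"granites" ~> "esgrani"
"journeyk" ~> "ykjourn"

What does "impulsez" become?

The transformation: move the last 3 characters to the front (rotate right by 3), then delete the first character.
Applying both steps to "impulsez": "sezimpul", then "ezimpul".

ezimpul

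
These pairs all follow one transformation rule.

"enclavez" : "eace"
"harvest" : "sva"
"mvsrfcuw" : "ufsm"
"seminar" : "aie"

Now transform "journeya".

ynuj

Rule — reverse the string, then keep every other character starting from the second (positions 2nd, 4th, 6th, ...).
On "journeya": the first step gives "ayenruoj", and the second then gives "ynuj".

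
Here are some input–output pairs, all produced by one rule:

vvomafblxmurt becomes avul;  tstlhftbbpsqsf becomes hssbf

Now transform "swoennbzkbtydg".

Each output is the input with this applied: keep one character in every 3, starting at position 2 (positions 2nd, 5th, 8th, ...), then swap each adjacent pair of characters (1↔2, 3↔4, ...).
"swoennbzkbtydg" → "wnztg" → "nwtzg".

nwtzg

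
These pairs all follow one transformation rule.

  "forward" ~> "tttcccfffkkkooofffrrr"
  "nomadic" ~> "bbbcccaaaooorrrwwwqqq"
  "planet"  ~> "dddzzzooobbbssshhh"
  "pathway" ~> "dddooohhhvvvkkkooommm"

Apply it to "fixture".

tttwwwlllhhhiiifffsss

Looking at the pairs, the operation is to shift every letter 12 places backward in the alphabet (wrapping around), then repeat every character 3 times.
For "fixture", step one produces "twlhifs"; step two turns that into "tttwwwlllhhhiiifffsss".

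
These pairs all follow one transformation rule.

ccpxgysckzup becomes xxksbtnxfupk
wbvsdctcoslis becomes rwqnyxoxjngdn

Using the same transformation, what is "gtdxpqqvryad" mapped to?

What's happening: shift every letter 5 places backward in the alphabet (wrapping around).
For "gtdxpqqvryad" the result is "boyskllqmtvy".

boyskllqmtvy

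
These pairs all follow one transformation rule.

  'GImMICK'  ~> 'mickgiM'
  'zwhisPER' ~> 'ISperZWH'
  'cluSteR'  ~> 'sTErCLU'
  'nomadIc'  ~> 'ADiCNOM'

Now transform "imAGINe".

In each case the input is transformed by: flip the case of every letter, then move the first 3 characters to the end (rotate left by 3).
On "imAGINe": the first step gives "IMaginE", and the second then gives "ginEIMa".
(Check on "nomadIc": → "NOMADiC" → "ADiCNOM" ✓)

ginEIMa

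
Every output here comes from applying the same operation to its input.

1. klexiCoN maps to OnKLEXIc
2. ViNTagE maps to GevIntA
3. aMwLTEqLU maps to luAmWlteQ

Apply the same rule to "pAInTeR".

Rule — flip the case of every letter, then move the last 2 characters to the front (rotate right by 2).
Starting from "pAInTeR": after the first operation, "PaiNtEr"; after the second, "ErPaiNt".

ErPaiNt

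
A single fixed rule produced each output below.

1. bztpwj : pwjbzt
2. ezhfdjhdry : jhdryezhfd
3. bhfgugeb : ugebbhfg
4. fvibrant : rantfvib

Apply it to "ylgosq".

Each output is the input with this applied: swap the front and back halves of the string.
For "ylgosq" the result is "osqylg".

osqylg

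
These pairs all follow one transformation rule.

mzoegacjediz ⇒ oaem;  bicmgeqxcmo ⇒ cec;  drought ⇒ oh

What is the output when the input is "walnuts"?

The rule is to swap the first and last characters, then keep one character in every 3, starting at position 3 (positions 3rd, 6th, 9th, ...).
Applying both steps to "walnuts": "salnutw", then "lt".

lt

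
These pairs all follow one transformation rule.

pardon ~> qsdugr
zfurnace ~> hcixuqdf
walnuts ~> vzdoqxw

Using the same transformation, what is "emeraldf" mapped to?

ihphudog

The rule is to shift every letter 3 places forward in the alphabet (wrapping around), then move the last character to the front.
On "emeraldf" that produces "ihphudog".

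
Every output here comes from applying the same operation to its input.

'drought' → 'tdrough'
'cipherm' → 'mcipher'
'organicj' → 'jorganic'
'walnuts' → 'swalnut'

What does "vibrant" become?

The rule is to move the last character to the front.
"vibrant" → "tvibran".

tvibran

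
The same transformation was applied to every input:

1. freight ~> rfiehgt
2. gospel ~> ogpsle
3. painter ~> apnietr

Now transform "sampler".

Each output is the input with this applied: swap each adjacent pair of characters (1↔2, 3↔4, ...).
"sampler" → "aspmelr".

aspmelr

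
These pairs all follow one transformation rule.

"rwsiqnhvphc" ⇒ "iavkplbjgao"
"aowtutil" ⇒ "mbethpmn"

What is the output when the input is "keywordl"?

kwedxrph

In each case the input is transformed by: move the last 3 characters to the front (rotate right by 3), then shift every letter 7 places backward in the alphabet (wrapping around).
"keywordl" → "kwedxrph".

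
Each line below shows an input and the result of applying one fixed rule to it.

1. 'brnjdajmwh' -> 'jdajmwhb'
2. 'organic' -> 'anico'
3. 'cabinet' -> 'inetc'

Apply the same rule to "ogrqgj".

What's happening: move the first 3 characters to the end (rotate left by 3), then delete the last 2 characters.
Doing the same to "ogrqgj": "qgjo".
(Check on "cabinet": → "inetcab" → "inetc" ✓)

qgjo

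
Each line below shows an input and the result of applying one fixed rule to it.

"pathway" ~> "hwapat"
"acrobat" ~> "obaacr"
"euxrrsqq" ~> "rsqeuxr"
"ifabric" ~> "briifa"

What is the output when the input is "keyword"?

workey

In each case the input is transformed by: delete the last character, then move the last 3 characters to the front (rotate right by 3).
On "keyword": the first step gives "keywor", and the second then gives "workey".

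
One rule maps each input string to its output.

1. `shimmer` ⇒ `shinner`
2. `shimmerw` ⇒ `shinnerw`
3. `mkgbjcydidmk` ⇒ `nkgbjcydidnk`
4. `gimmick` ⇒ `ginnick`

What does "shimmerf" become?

The transformation: replace every "m" with "n".
Applying that to "shimmerf" gives "shinnerf".

shinnerf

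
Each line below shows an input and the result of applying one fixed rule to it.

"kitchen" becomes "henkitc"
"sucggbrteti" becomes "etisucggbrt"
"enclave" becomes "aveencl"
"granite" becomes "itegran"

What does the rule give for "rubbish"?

ishrubb

What's happening: move the last 3 characters to the front (rotate right by 3).
"rubbish" → "ishrubb".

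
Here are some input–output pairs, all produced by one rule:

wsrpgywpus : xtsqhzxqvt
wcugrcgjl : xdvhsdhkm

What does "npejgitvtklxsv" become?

oqfkhjuwulmytw

The pattern: shift every letter 1 place forward in the alphabet (wrapping around).
Applying that to "npejgitvtklxsv" gives "oqfkhjuwulmytw".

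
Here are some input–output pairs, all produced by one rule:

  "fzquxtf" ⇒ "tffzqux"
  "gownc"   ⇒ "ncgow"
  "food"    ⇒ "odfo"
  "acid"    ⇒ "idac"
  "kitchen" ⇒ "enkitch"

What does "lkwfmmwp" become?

What's happening: move the last 2 characters to the front (rotate right by 2).
Doing the same to "lkwfmmwp": "wplkwfmm".

wplkwfmm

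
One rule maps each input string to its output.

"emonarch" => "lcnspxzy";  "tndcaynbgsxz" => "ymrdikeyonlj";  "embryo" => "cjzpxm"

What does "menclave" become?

wlgpxpyn

Rule — shift every letter 11 places forward in the alphabet (wrapping around), then swap the front and back halves of the string.
"menclave" → "xpynwlgp" → "wlgpxpyn".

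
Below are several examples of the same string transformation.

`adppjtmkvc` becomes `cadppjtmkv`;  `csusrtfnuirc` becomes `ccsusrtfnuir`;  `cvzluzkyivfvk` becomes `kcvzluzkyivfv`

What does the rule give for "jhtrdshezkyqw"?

wjhtrdshezkyq

The pattern: move the last character to the front.
On "jhtrdshezkyqw" that produces "wjhtrdshezkyq".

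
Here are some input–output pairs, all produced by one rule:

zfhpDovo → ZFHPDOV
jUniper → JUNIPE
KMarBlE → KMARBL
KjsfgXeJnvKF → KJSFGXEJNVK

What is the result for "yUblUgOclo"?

YUBLUGOCL

Rule — delete the last character, then convert every letter to uppercase.
Doing the same to "yUblUgOclo": "YUBLUGOCL".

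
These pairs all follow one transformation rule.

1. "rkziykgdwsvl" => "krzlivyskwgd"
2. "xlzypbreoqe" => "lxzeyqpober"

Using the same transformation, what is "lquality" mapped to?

qluyatli

The pattern: move the first character to the end, then take characters alternately from the front and the back (1st, last, 2nd, 2nd-last, ...).
"lquality" → "qualityl" → "qluyatli".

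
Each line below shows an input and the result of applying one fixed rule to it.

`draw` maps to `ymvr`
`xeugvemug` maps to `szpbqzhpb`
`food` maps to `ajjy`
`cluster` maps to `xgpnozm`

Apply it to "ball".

wvgg

Rule — shift every letter 5 places backward in the alphabet (wrapping around).
For "ball" the result is "wvgg".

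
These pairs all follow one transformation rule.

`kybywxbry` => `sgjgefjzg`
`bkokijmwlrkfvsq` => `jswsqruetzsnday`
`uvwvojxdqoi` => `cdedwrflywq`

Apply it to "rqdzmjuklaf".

What's happening: shift every letter 8 places forward in the alphabet (wrapping around).
For "rqdzmjuklaf" the result is "zylhurcstin".

zylhurcstin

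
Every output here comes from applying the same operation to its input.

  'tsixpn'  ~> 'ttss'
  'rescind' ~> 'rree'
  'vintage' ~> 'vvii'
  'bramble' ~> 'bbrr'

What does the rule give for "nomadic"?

nnoo

The rule is to double every character, then keep only the first 4 characters.
Working it through for "nomadic": intermediate "nnoommaaddiicc", final "nnoo".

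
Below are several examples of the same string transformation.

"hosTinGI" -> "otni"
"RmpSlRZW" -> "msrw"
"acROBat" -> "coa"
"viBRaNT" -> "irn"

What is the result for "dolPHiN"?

opi

The pattern: keep every other character starting from the second (positions 2nd, 4th, 6th, ...), then convert every letter to lowercase.
Starting from "dolPHiN": after the first operation, "oPi"; after the second, "opi".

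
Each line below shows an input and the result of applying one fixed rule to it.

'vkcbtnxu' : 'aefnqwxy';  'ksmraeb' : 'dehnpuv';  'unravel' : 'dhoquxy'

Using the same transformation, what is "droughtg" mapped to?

gjjkruwx

The pattern: shift every letter 3 places forward in the alphabet (wrapping around), then sort the characters into alphabetical order.
For "droughtg" the result is "gjjkruwx".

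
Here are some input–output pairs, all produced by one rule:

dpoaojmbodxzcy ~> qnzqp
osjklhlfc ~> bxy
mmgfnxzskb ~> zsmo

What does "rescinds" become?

Each output is the input with this applied: keep one character in every 3, starting at position 1 (positions 1st, 4th, 7th, ...), then shift every letter 13 places forward in the alphabet (wrapping around) — i.e. ROT13.
Applying both steps to "rescinds": "rcd", then "epq".

epq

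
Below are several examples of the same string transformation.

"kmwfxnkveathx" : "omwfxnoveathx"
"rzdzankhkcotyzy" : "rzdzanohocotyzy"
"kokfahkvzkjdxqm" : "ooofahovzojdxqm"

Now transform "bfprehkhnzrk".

bfprehohnzro

Looking at the pairs, the operation is to replace every "k" with "o".
"bfprehkhnzrk" → "bfprehohnzro".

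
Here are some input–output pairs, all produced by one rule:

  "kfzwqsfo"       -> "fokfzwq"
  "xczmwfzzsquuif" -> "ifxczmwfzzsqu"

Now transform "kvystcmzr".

In each case the input is transformed by: move the last 3 characters to the front (rotate right by 3), then delete the first character.
On "kvystcmzr" that produces "zrkvystc".
(Check on "xczmwfzzsquuif": → "uifxczmwfzzsqu" → "ifxczmwfzzsqu" ✓)

zrkvystc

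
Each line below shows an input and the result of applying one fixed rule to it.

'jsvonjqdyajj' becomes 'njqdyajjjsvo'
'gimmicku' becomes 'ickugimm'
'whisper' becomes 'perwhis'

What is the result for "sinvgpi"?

gpisinv

The rule is to move the first character to the end, then move the first 3 characters to the end (rotate left by 3).
On "sinvgpi" that produces "gpisinv".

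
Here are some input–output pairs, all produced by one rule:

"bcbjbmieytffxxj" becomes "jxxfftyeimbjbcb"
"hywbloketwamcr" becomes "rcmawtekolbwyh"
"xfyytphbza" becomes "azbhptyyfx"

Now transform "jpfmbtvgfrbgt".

In each case the input is transformed by: reverse the string.
So "jpfmbtvgfrbgt" becomes "tgbrfgvtbmfpj".

tgbrfgvtbmfpj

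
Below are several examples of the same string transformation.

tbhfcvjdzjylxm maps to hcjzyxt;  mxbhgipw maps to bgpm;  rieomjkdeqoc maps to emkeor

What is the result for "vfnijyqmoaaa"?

In each case the input is transformed by: keep every other character starting from the first (positions 1st, 3rd, 5th, ...), then move the first character to the end.
For "vfnijyqmoaaa", step one produces "vnjqoa"; step two turns that into "njqoav".
(Check on "mxbhgipw": → "mbgp" → "bgpm" ✓)

njqoav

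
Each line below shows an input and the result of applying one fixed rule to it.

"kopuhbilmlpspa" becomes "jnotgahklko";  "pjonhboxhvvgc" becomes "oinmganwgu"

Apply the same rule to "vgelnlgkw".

ufdkmk

The transformation: shift every letter 1 place backward in the alphabet (wrapping around), then delete the last 3 characters.
So "vgelnlgkw" becomes "ufdkmk".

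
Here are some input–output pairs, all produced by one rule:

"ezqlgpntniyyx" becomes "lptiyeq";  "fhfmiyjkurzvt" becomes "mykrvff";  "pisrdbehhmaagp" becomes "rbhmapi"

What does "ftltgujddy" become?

tudyt

In each case the input is transformed by: move the first 3 characters to the end (rotate left by 3), then keep every other character starting from the first (positions 1st, 3rd, 5th, ...).
Working it through for "ftltgujddy": intermediate "tgujddyftl", final "tudyt".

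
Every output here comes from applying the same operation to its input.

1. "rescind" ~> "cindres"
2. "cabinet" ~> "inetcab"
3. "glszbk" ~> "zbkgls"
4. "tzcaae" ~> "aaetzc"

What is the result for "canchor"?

chorcan

What's happening: move the first 3 characters to the end (rotate left by 3).
So "canchor" becomes "chorcan".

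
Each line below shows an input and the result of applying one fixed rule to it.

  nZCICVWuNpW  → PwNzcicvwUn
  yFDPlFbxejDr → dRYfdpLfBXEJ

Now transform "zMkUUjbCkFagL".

Rule — move the last 2 characters to the front (rotate right by 2), then flip the case of every letter.
So "zMkUUjbCkFagL" becomes "GlZmKuuJBcKfA".

GlZmKuuJBcKfA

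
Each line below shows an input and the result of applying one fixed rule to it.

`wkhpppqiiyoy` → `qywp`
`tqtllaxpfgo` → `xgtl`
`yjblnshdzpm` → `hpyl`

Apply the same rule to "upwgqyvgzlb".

vlug

In each case the input is transformed by: keep one character in every 3, starting at position 1 (positions 1st, 4th, 7th, ...), then move the last 2 characters to the front (rotate right by 2).
Starting from "upwgqyvgzlb": after the first operation, "ugvl"; after the second, "vlug".
(Check on "tqtllaxpfgo": → "tlxg" → "xgtl" ✓)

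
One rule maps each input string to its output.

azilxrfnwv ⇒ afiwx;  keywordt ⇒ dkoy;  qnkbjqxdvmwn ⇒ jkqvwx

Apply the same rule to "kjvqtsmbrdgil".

gklmrtv

The transformation: keep every other character starting from the first (positions 1st, 3rd, 5th, ...), then sort the characters into alphabetical order.
"kjvqtsmbrdgil" → "kvtmrgl" → "gklmrtv".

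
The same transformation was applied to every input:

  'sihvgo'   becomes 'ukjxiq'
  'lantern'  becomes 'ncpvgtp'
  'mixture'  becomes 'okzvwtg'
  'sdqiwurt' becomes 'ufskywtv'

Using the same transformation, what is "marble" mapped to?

Each output is the input with this applied: shift every letter 2 places forward in the alphabet (wrapping around).
So "marble" becomes "octdng".

octdng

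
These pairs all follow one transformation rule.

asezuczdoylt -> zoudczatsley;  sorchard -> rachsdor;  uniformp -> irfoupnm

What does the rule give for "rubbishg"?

The transformation: take characters alternately from the front and the back (1st, last, 2nd, 2nd-last, ...), then swap the front and back halves of the string.
"rubbishg" → "bsbirguh".

bsbirguh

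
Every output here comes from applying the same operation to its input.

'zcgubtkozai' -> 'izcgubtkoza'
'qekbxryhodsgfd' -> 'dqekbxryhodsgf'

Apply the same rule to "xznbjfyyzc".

The rule is to move the last character to the front.
Applying that to "xznbjfyyzc" gives "cxznbjfyyz".

cxznbjfyyz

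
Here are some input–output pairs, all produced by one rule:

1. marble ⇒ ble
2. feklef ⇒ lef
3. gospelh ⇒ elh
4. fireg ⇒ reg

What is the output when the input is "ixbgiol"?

Rule — keep only the last 3 characters.
So "ixbgiol" becomes "iol".

iol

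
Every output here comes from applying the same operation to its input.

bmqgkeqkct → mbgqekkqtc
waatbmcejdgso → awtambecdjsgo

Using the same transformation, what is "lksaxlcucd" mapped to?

The pattern: swap each adjacent pair of characters (1↔2, 3↔4, ...).
Doing the same to "lksaxlcucd": "klaslxucdc".

klaslxucdc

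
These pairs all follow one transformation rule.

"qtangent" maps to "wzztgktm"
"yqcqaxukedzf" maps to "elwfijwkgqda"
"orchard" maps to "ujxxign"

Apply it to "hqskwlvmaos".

What's happening: take characters alternately from the front and the back (1st, last, 2nd, 2nd-last, ...), then shift every letter 6 places forward in the alphabet (wrapping around).
Starting from "hqskwlvmaos": after the first operation, "hsqosakmwvl"; after the second, "nywuygqscbr".

nywuygqscbr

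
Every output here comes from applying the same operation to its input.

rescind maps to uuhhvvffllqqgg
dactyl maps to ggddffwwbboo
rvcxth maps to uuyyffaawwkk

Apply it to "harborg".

Looking at the pairs, the operation is to shift every letter 3 places forward in the alphabet (wrapping around), then double every character.
"harborg" → "kkdduueerruujj".

kkdduueerruujj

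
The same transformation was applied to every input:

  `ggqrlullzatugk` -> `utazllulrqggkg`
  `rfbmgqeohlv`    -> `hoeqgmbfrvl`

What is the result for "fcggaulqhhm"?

Looking at the pairs, the operation is to move the last 2 characters to the front (rotate right by 2), then reverse the string.
"fcggaulqhhm" → "hmfcggaulqh" → "hqluaggcfmh".

hqluaggcfmh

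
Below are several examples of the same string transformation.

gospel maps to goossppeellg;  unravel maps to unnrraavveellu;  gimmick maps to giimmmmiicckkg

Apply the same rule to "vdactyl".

The rule is to double every character, then move the first character to the end.
On "vdactyl": the first step gives "vvddaaccttyyll", and the second then gives "vddaaccttyyllv".
(Check on "gimmick": → "ggiimmmmiicckk" → "giimmmmiicckkg" ✓)

vddaaccttyyllv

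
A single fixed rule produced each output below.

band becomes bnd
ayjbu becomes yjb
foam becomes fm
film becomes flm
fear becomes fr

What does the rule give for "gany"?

gny

Rule — remove every vowel.
Doing the same to "gany": "gny".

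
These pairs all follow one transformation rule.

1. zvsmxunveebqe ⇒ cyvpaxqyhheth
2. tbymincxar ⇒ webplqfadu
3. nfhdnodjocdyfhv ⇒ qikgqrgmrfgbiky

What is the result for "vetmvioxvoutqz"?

The transformation: shift every letter 3 places forward in the alphabet (wrapping around).
For "vetmvioxvoutqz" the result is "yhwpylrayrxwtc".

yhwpylrayrxwtc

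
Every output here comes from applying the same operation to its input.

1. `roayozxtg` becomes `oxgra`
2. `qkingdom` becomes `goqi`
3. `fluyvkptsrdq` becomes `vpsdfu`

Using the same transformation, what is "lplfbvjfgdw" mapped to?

bjgwll

In each case the input is transformed by: keep every other character starting from the first (positions 1st, 3rd, 5th, ...), then move the first 2 characters to the end (rotate left by 2).
"lplfbvjfgdw" → "llbjgw" → "bjgwll".
(Check on "roayozxtg": → "raoxg" → "oxgra" ✓)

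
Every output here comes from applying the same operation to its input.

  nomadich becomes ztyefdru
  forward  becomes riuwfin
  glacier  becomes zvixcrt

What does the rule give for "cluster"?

kvitclj

The rule is to move the last 3 characters to the front (rotate right by 3), then shift every letter 9 places backward in the alphabet (wrapping around).
Starting from "cluster": after the first operation, "terclus"; after the second, "kvitclj".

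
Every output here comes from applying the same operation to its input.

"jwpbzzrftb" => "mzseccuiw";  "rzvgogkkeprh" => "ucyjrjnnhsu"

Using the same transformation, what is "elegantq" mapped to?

hohjdqw

The rule is to delete the last character, then shift every letter 3 places forward in the alphabet (wrapping around).
On "elegantq" that produces "hohjdqw".
(Check on "rzvgogkkeprh": → "rzvgogkkepr" → "ucyjrjnnhsu" ✓)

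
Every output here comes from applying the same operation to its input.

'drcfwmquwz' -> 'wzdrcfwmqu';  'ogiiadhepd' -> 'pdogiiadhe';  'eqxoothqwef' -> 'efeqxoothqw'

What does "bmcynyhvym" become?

ymbmcynyhv

Looking at the pairs, the operation is to move the last 2 characters to the front (rotate right by 2).
Doing the same to "bmcynyhvym": "ymbmcynyhv".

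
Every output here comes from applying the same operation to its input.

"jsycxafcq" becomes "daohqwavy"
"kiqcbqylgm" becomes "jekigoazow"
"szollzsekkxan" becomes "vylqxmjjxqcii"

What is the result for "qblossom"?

In each case the input is transformed by: move the last 3 characters to the front (rotate right by 3), then shift every letter 2 places backward in the alphabet (wrapping around).
Applying both steps to "qblossom": "somqblos", then "qmkozjmq".

qmkozjmq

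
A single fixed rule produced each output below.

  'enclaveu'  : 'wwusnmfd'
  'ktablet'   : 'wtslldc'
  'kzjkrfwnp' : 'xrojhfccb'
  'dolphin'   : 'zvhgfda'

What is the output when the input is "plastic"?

uslkhda

The pattern: shift every letter 8 places backward in the alphabet (wrapping around), then sort the characters into reverse alphabetical order.
On "plastic" that produces "uslkhda".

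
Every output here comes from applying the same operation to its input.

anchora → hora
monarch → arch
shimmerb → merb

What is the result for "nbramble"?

In each case the input is transformed by: keep only the last 4 characters.
Doing the same to "nbramble": "mble".

mble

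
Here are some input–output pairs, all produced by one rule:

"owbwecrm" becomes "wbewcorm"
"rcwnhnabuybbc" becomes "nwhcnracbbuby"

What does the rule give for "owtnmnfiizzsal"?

The pattern: move the first 3 characters to the end (rotate left by 3), then take characters alternately from the front and the back (1st, last, 2nd, 2nd-last, ...).
For "owtnmnfiizzsal", step one produces "nmnfiizzsalowt"; step two turns that into "ntmwnofliaiszz".

ntmwnofliaiszz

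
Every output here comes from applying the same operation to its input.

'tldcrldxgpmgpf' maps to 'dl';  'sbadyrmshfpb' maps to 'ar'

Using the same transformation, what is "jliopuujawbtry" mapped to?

iu

The rule is to keep one character in every 3, starting at position 3 (positions 3rd, 6th, 9th, ...), then delete the last 2 characters.
So "jliopuujawbtry" becomes "iu".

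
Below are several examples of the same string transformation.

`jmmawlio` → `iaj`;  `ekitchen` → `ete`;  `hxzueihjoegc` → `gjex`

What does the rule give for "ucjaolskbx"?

Looking at the pairs, the operation is to reverse the string, then keep one character in every 3, starting at position 2 (positions 2nd, 5th, 8th, ...).
Starting from "ucjaolskbx": after the first operation, "xbksloajcu"; after the second, "blj".

blj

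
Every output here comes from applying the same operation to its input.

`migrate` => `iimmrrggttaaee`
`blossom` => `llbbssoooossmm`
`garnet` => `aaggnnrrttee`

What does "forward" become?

Each output is the input with this applied: swap each adjacent pair of characters (1↔2, 3↔4, ...), then double every character.
Applying both steps to "forward": "ofwrrad", then "ooffwwrrrraadd".

ooffwwrrrraadd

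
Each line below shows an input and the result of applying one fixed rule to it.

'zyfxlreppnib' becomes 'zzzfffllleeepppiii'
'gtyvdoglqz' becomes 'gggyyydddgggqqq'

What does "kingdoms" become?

Looking at the pairs, the operation is to keep every other character starting from the first (positions 1st, 3rd, 5th, ...), then repeat every character 3 times.
"kingdoms" → "kndm" → "kkknnndddmmm".

kkknnndddmmm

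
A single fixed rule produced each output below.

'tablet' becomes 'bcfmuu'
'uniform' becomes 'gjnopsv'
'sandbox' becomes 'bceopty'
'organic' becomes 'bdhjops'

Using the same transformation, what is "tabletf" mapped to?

The transformation: sort the characters into alphabetical order, then shift every letter 1 place forward in the alphabet (wrapping around).
Starting from "tabletf": after the first operation, "abefltt"; after the second, "bcfgmuu".

bcfgmuu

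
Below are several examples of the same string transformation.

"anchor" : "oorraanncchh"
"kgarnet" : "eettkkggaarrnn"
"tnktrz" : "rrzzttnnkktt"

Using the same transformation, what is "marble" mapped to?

Rule — move the last 2 characters to the front (rotate right by 2), then double every character.
For "marble", step one produces "lemarb"; step two turns that into "lleemmaarrbb".
(Check on "anchor": → "oranch" → "oorraanncchh" ✓)

lleemmaarrbb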